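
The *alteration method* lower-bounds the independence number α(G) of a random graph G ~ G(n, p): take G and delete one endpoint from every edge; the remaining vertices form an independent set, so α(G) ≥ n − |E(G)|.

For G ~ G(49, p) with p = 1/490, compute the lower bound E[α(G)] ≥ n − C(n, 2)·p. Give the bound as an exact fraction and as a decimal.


E[|E(G)|] = C(49, 2)·p = 1176 · (1/490) = 12/5.
E[α(G)] ≥ n − E[|E(G)|] = 49 − 12/5 = 233/5.
Numerically: ≈ 46.6000.
(This is only a lower bound; the true E[α(G)] may be larger.)

E[α(G)] ≥ 233/5 ≈ 46.6000.


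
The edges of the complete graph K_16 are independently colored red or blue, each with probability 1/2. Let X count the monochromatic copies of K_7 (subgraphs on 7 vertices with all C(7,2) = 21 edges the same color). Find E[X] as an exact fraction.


Let X = Σ_S X_S over the C(16, 7) = 11440 subsets S of size 7, where X_S = 1 if the K_7 on S is monochromatic.
For a fixed S, the K_7 on S has C(7, 2) = 21 edges. P[all 21 edges red] = (1/2)^21, and likewise for blue, so P[monochromatic] = 2·(1/2)^21 = 2^{1 − 21} = 1/1048576.
By linearity of expectation: E[X] = C(16, 7) · 2^{1 − 21} = 11440 · 1/1048576 = 715/65536.
Numerically: E[X] ≈ 0.011.

E[X] = C(16,7)·2^(1−C(7,2)) = 715/65536 ≈ 0.011.


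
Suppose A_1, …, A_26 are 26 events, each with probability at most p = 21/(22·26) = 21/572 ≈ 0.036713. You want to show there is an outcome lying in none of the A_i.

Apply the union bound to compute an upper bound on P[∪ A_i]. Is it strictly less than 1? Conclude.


Union bound: P[∪_{i=1}^{26} A_i] ≤ Σ_i P[A_i] ≤ 26·p = 26·(21/572) = 21/22.
Numerically: 21/22 ≈ 0.954545.
Is 21/22 < 1? YES.
Since P[∪ A_i] ≤ 21/22 < 1, the complement has P[∩ A_i^c] ≥ 1 − 21/22 = 1/22 > 0, so some outcome avoids every A_i.

26·p = 21/22 ≈ 0.954545; existence CERTIFIED by the union bound.


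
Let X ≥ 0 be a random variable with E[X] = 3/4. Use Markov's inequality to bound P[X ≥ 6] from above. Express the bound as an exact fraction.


μ = E[X] = 3/4, a = 6.
Markov: P[X ≥ 6] ≤ μ/a = (3/4)/6 = 1/8.
Numerically: ≈ 0.125.
(Since a = 6 > μ = 0.750, the bound 1/8 is < 1 and informative.)

P[X ≥ 6] ≤ 1/8 ≈ 0.125.


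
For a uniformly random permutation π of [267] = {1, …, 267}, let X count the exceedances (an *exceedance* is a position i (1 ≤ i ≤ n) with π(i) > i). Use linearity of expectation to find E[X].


Write X = Σ_{i=1}^{267} X_i, where X_i = 1_{π(i) > i}.
For each fixed i, π(i) is uniform over {1, …, 267} (marginal of a uniform permutation), so P[π(i) > i] = (n − i)/n. Summing: Σ_{i=1}^{267} (n − i)/n = (0 + 1 + … + 266)/267 = 267(267 − 1)/(2·267) = (267 − 1)/2.
Hence E[X] = Σ_{i=1}^{267} (267 − i)/267 = 133 ≈ 133.000.

E[X] = 133 = 133.000.


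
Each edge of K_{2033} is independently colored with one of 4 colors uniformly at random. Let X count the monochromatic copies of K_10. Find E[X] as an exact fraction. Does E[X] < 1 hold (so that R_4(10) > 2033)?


E[X] = C(2033, 10) · 4^{1 − 45} = 325074373196988390113235240 · 4^{−44} = 325074373196988390113235240/309485009821345068724781056.
As a reduced fraction: E[X] = 40634296649623548764154405/38685626227668133590597632 ≈ 1.05037.
Is E[X] < 1? NO.
Since E[X] ≥ 1, the first-moment bound is inconclusive at n = 2033; it does NOT by itself certify R_4(10) > 2033.

E[X] = 40634296649623548764154405/38685626227668133590597632 ≈ 1.05037; E[X] ≥ 1; first-moment method inconclusive here.


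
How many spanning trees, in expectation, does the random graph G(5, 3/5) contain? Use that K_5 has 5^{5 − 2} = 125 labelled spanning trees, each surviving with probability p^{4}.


K_5 has 5^{5 − 2} = 125 labelled spanning trees.
For each such spanning tree H, let X_H = 1 if all 4 edges of H are present in G. Then P[X_H = 1] = p^{4} = (3/5)^{4} = 81/625.
Summing the indicators: E[X] = Σ_H E[X_H] = 125 · p^{4} = 125 · 81/625 = 81/5.
Numerically: E[X] ≈ 16.2.

E[X] = 125 · (3/5)^{4} = 81/5 ≈ 16.2.


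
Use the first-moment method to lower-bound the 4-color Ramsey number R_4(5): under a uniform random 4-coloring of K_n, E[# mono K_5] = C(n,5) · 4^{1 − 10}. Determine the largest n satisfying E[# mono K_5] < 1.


We need C(n, 5) · 4^{1 − 10} < 1, i.e. C(n, 5) < 4^{10 − 1} = 262144.
Check values of n near the boundary:
  n = 32: C(32, 5) = 201376; 201376 < 262144? YES
  n = 33: C(33, 5) = 237336; 237336 < 262144? YES
  n = 34: C(34, 5) = 278256; 278256 < 262144? NO
The largest n with C(n, 5) < 262144 is n = 33 (where E[X] = 29667/32768 ≈ 0.9054). Hence R_4(5) > 33, i.e. R_4(5) ≥ 34.

Largest n = 33; hence R_4(5) > 33.


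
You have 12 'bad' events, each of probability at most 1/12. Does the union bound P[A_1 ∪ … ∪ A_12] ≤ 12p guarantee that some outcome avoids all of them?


Union bound: P[∪_{i=1}^{12} A_i] ≤ Σ_i P[A_i] ≤ 12·p = 12·(1/12) = 1.
Numerically: 1 ≈ 1.00000.
Is 1 < 1? NO.
Since the bound 1 is ≥ 1, the union bound is uninformative here; it does NOT by itself certify existence.

12·p = 1 ≈ 1.00000; existence NOT certified by the union bound.


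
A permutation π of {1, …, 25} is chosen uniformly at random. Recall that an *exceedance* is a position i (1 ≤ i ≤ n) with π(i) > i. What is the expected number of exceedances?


Write X = Σ_{i=1}^{25} X_i, where X_i = 1_{π(i) > i}.
For each fixed i, π(i) is uniform over {1, …, 25} (marginal of a uniform permutation), so P[π(i) > i] = (n − i)/n. Summing: Σ_{i=1}^{25} (n − i)/n = (0 + 1 + … + 24)/25 = 25(25 − 1)/(2·25) = (25 − 1)/2.
Hence E[X] = Σ_{i=1}^{25} (25 − i)/25 = 12 ≈ 12.0000.

E[X] = 12 = 12.0000.


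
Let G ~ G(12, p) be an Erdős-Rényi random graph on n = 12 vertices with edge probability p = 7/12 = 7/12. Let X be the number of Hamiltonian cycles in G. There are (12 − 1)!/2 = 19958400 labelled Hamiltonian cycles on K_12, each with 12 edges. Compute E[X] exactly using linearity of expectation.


K_12 has (12 − 1)!/2 = 19958400 labelled Hamiltonian cycles.
For each such Hamiltonian cycle H, let X_H = 1 if all 12 edges of H are present in G. Then P[X_H = 1] = p^{12} = (7/12)^{12} = 13841287201/8916100448256.
Summing the indicators: E[X] = Σ_H E[X_H] = 19958400 · p^{12} = 19958400 · 13841287201/8916100448256 = 26644477861925/859963392.
Numerically: E[X] ≈ 30983.

E[X] = 19958400 · (7/12)^{12} = 26644477861925/859963392 ≈ 30983.


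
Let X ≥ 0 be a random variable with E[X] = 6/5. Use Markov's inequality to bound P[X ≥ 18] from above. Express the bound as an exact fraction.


μ = E[X] = 6/5, a = 18.
Markov: P[X ≥ 18] ≤ μ/a = (6/5)/18 = 1/15.
Numerically: ≈ 0.067.
(Since a = 18 > μ = 1.200, the bound 1/15 is < 1 and informative.)

P[X ≥ 18] ≤ 1/15 ≈ 0.067.


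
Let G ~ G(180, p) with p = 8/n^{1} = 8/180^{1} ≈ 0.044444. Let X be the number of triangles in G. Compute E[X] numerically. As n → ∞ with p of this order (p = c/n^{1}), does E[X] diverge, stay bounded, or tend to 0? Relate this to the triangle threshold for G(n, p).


Number of potential triangles: C(180, 3) = 955860.
Each occurs with probability p³ ≈ (0.044444)³ ≈ 8.7791495e-05.
By linearity: E[X] = C(180, 3)·p³ ≈ 955860 · 8.7791495e-05 ≈ 83.91638.
Here α = 1, so p = 8/n is exactly at the triangle threshold p ~ 1/n. Asymptotically E[X] → c³/6 = 8³/6 = 256/3 ≈ 85.33333, a bounded constant. In this regime the triangle count is asymptotically Poisson(c³/6).

E[X] ≈ 83.91638; in regime p = Θ(1/n^{1}) E[X] stays bounded (at the triangle threshold p ~ 1/n).


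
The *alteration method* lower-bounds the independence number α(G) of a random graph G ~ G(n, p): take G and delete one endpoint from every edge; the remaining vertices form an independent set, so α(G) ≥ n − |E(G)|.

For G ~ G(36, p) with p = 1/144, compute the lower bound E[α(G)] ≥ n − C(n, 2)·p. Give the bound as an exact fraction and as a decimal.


E[|E(G)|] = C(36, 2)·p = 630 · (1/144) = 35/8.
E[α(G)] ≥ n − E[|E(G)|] = 36 − 35/8 = 253/8.
Numerically: ≈ 31.6250.
(This is only a lower bound; the true E[α(G)] may be larger.)

E[α(G)] ≥ 253/8 ≈ 31.6250.


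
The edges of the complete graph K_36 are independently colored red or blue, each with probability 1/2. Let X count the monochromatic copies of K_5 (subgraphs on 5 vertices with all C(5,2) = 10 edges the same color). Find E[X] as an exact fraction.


Let X = Σ_S X_S over the C(36, 5) = 376992 subsets S of size 5, where X_S = 1 if the K_5 on S is monochromatic.
For a fixed S, the K_5 on S has C(5, 2) = 10 edges. P[all 10 edges red] = (1/2)^10, and likewise for blue, so P[monochromatic] = 2·(1/2)^10 = 2^{1 − 10} = 1/512.
By linearity: E[X] = C(36, 5) · 2^{1 − 10} = 376992 · 1/512 = 11781/16.
Numerically: E[X] ≈ 736.3125.

E[X] = C(36,5)·2^(1−C(5,2)) = 11781/16 ≈ 736.3125.


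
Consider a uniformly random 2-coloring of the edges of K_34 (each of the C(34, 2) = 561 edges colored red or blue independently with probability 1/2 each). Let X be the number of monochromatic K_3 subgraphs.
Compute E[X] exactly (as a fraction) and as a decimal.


Let X = Σ_S X_S over the C(34, 3) = 5984 subsets S of size 3, where X_S = 1 if the K_3 on S is monochromatic.
For a fixed S, the K_3 on S has C(3, 2) = 3 edges. P[all 3 edges red] = (1/2)^3, and likewise for blue, so P[monochromatic] = 2·(1/2)^3 = 2^{1 − 3} = 1/4.
By linearity of expectation: E[X] = C(34, 3) · 2^{1 − 3} = 5984 · 1/4 = 1496.
Numerically: E[X] ≈ 1496.000.

E[X] = C(34,3)·2^(1−C(3,2)) = 1496 ≈ 1496.000.


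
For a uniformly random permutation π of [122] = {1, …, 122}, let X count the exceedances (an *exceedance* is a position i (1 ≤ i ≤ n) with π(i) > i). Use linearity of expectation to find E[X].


Write X = Σ_{i=1}^{122} X_i, where X_i = 1_{π(i) > i}.
For each fixed i, π(i) is uniform over {1, …, 122} (marginal of a uniform permutation), so P[π(i) > i] = (n − i)/n. Summing: Σ_{i=1}^{122} (n − i)/n = (0 + 1 + … + 121)/122 = 122(122 − 1)/(2·122) = (122 − 1)/2.
Hence E[X] = Σ_{i=1}^{122} (122 − i)/122 = 121/2 ≈ 60.50000.

E[X] = 121/2 = 60.50000.


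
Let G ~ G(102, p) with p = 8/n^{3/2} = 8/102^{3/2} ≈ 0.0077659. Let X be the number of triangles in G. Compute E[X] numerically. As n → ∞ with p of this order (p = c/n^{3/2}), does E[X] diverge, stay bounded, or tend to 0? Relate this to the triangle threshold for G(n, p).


Number of potential triangles: C(102, 3) = 171700.
Each occurs with probability p³ ≈ (0.0077659)³ ≈ 4.6834856e-07.
By linearity: E[X] = C(102, 3)·p³ ≈ 171700 · 4.6834856e-07 ≈ 0.08042.
Since α = 3/2 > 1, p = c/n^{3/2} = o(1/n) is below the triangle threshold p ~ 1/n. Asymptotically E[X] ~ (c³/6)·n^{3(1−α)} = (8³/6)·n^{-1.5} → 0, so by Markov's inequality G has no triangles w.h.p.

E[X] ≈ 0.08042; in regime p = Θ(1/n^{3/2}) E[X] tends to 0 (below the triangle threshold p ~ 1/n).


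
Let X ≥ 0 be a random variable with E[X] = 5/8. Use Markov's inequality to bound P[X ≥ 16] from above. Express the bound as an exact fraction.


μ = E[X] = 5/8, a = 16.
Markov: P[X ≥ 16] ≤ μ/a = (5/8)/16 = 5/128.
Numerically: ≈ 0.039.
(Since a = 16 > μ = 0.625, the bound 5/128 is < 1 and informative.)

P[X ≥ 16] ≤ 5/128 ≈ 0.039.


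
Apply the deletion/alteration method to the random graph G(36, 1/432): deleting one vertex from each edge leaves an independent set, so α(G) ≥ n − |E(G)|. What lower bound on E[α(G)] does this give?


E[|E(G)|] = C(36, 2)·p = 630 · (1/432) = 35/24.
E[α(G)] ≥ n − E[|E(G)|] = 36 − 35/24 = 829/24.
Numerically: ≈ 34.542.
(This is only a lower bound; the true E[α(G)] may be larger.)

E[α(G)] ≥ 829/24 ≈ 34.542.


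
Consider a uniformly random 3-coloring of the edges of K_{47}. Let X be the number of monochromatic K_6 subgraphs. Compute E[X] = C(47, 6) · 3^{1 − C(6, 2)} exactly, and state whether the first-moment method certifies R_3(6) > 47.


E[X] = C(47, 6) · 3^{1 − 15} = 10737573 · 3^{−14} = 10737573/4782969.
As a reduced fraction: E[X] = 3579191/1594323 ≈ 2.2449598.
Is E[X] < 1? NO.
Since E[X] ≥ 1, the first-moment bound is inconclusive at n = 47; it does NOT by itself certify R_3(6) > 47.

E[X] = 3579191/1594323 ≈ 2.2449598; E[X] ≥ 1; first-moment method inconclusive here.


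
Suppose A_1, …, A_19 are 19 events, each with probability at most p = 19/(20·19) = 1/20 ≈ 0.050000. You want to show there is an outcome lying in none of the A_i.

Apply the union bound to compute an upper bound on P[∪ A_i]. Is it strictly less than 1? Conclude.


Union bound: P[∪_{i=1}^{19} A_i] ≤ Σ_i P[A_i] ≤ 19·p = 19·(1/20) = 19/20.
Numerically: 19/20 ≈ 0.950000.
Is 19/20 < 1? YES.
Since P[∪ A_i] ≤ 19/20 < 1, the complement has P[∩ A_i^c] ≥ 1 − 19/20 = 1/20 > 0, so some outcome avoids every A_i.

19·p = 19/20 ≈ 0.950000; existence CERTIFIED by the union bound.


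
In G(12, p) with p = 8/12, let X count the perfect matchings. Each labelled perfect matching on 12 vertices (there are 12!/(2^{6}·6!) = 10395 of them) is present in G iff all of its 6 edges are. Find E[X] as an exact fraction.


K_12 has 12!/(2^{6}·6!) = 10395 labelled perfect matchings.
For each such perfect matching H, let X_H = 1 if all 6 edges of H are present in G. Then P[X_H = 1] = p^{6} = (2/3)^{6} = 64/729.
Summing the indicators: E[X] = Σ_H E[X_H] = 10395 · p^{6} = 10395 · 64/729 = 24640/27.
Numerically: E[X] ≈ 912.593.

E[X] = 10395 · (2/3)^{6} = 24640/27 ≈ 912.593.


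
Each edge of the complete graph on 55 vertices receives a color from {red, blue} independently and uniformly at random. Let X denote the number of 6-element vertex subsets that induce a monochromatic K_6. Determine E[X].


Let X = Σ_S X_S over the C(55, 6) = 28989675 subsets S of size 6, where X_S = 1 if the K_6 on S is monochromatic.
For a fixed S, the K_6 on S has C(6, 2) = 15 edges. P[all 15 edges red] = (1/2)^15, and likewise for blue, so P[monochromatic] = 2·(1/2)^15 = 2^{1 − 15} = 1/16384.
Summing: E[X] = C(55, 6) · 2^{1 − 15} = 28989675 · 1/16384 = 28989675/16384.
Numerically: E[X] ≈ 1769.38934.

E[X] = C(55,6)·2^(1−C(6,2)) = 28989675/16384 ≈ 1769.38934.


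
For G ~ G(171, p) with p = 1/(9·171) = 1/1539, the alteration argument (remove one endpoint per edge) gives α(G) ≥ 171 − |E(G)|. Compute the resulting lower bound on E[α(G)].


E[|E(G)|] = C(171, 2)·p = 14535 · (1/1539) = 85/9.
E[α(G)] ≥ n − E[|E(G)|] = 171 − 85/9 = 1454/9.
Numerically: ≈ 161.555556.
(This is only a lower bound; the true E[α(G)] may be larger.)

E[α(G)] ≥ 1454/9 ≈ 161.555556.


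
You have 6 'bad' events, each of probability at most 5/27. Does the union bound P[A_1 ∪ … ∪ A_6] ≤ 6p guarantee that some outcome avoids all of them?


Union bound: P[∪_{i=1}^{6} A_i] ≤ Σ_i P[A_i] ≤ 6·p = 6·(5/27) = 10/9.
Numerically: 10/9 ≈ 1.111.
Is 10/9 < 1? NO.
Since the bound 10/9 is ≥ 1, the union bound is uninformative here; it does NOT by itself certify existence.

6·p = 10/9 ≈ 1.111; existence NOT certified by the union bound.


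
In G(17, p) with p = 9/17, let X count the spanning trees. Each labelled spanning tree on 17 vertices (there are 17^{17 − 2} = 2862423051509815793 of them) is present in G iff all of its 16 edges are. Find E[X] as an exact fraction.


K_17 has 17^{17 − 2} = 2862423051509815793 labelled spanning trees.
For each such spanning tree H, let X_H = 1 if all 16 edges of H are present in G. Then P[X_H = 1] = p^{16} = (9/17)^{16} = 1853020188851841/48661191875666868481.
Summing the indicators: E[X] = Σ_H E[X_H] = 2862423051509815793 · p^{16} = 2862423051509815793 · 1853020188851841/48661191875666868481 = 1853020188851841/17.
Numerically: E[X] ≈ 1.09001e+14.

E[X] = 2862423051509815793 · (9/17)^{16} = 1853020188851841/17 ≈ 1.09001e+14.


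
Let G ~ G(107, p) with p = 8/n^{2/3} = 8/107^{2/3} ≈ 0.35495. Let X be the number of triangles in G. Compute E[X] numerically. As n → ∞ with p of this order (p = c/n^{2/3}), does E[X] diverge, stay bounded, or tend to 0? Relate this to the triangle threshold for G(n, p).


Number of potential triangles: C(107, 3) = 198485.
Each occurs with probability p³ ≈ (0.35495)³ ≈ 4.47200629e-02.
By linearity: E[X] = C(107, 3)·p³ ≈ 198485 · 4.47200629e-02 ≈ 8876.261682.
Since α = 2/3 < 1, p = c/n^{2/3} ≫ 1/n is above the triangle threshold p ~ 1/n. Asymptotically E[X] ~ (c³/6)·n^{3(1−α)} = (8³/6)·n^{1} → ∞; triangles are abundant w.h.p.

E[X] ≈ 8876.261682; in regime p = Θ(1/n^{2/3}) E[X] diverges (above the triangle threshold p ~ 1/n).


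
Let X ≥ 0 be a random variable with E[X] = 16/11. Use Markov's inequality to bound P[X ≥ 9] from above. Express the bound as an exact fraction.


μ = E[X] = 16/11, a = 9.
Markov: P[X ≥ 9] ≤ μ/a = (16/11)/9 = 16/99.
Numerically: ≈ 0.162.
(Since a = 9 > μ = 1.455, the bound 16/99 is < 1 and informative.)

P[X ≥ 9] ≤ 16/99 ≈ 0.162.


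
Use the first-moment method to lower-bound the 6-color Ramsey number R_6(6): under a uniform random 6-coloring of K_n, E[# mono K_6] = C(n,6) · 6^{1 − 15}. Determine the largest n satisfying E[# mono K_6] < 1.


We need C(n, 6) · 6^{1 − 15} < 1, i.e. C(n, 6) < 6^{15 − 1} = 78364164096.
Check values of n near the boundary:
  n = 194: C(194, 6) = 68482017072; 68482017072 < 78364164096? YES
  n = 195: C(195, 6) = 70656049360; 70656049360 < 78364164096? YES
  n = 196: C(196, 6) = 72887293024; 72887293024 < 78364164096? YES
  n = 197: C(197, 6) = 75176946208; 75176946208 < 78364164096? YES
  n = 198: C(198, 6) = 77526225777; 77526225777 < 78364164096? YES
  n = 199: C(199, 6) = 79936367511; 79936367511 < 78364164096? NO
  n = 200: C(200, 6) = 82408626300; 82408626300 < 78364164096? NO
  n = 201: C(201, 6) = 84944276340; 84944276340 < 78364164096? NO
The largest n with C(n, 6) < 78364164096 is n = 198 (where E[X] = 25842075259/26121388032 ≈ 0.98931). Hence R_6(6) > 198, i.e. R_6(6) ≥ 199.

Largest n = 198; hence R_6(6) > 198.


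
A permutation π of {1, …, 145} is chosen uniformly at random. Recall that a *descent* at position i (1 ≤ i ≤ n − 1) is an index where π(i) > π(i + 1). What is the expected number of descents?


Write X = Σ X_I over i = 1, …, 144, with X_I the indicator of one descent.
There are 144 indicators.
For each fixed i, the pair (π(i), π(i+1)) is a uniformly random ordered pair of distinct values from {1, …, 145}; by symmetry P[π(i) > π(i+1)] = 1/2.
By linearity: E[X] = 144 · (1/2) = (145 − 1) · (1/2) = 72 ≈ 72.000000.

E[X] = 72 = 72.000000.


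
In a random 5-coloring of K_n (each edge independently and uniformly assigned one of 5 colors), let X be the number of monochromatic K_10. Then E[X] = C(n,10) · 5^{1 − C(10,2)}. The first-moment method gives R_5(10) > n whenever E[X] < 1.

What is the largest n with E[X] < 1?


We need C(n, 10) · 5^{1 − 45} < 1, i.e. C(n, 10) < 5^{45 − 1} = 5684341886080801486968994140625.
Check values of n near the boundary:
  n = 5388: C(5388, 10) = 5634865093375880654852250419586; 5634865093375880654852250419586 < 5684341886080801486968994140625? YES
  n = 5389: C(5389, 10) = 5645340767466558997768874792926; 5645340767466558997768874792926 < 5684341886080801486968994140625? YES
  n = 5390: C(5390, 10) = 5655833965919099070255434039753; 5655833965919099070255434039753 < 5684341886080801486968994140625? YES
  n = 5391: C(5391, 10) = 5666344714787188828795213697883; 5666344714787188828795213697883 < 5684341886080801486968994140625? YES
  n = 5392: C(5392, 10) = 5676873040158402483252283957448; 5676873040158402483252283957448 < 5684341886080801486968994140625? YES
  n = 5393: C(5393, 10) = 5687418968154238267170642278008; 5687418968154238267170642278008 < 5684341886080801486968994140625? NO
  n = 5394: C(5394, 10) = 5697982524930156243149785372878; 5697982524930156243149785372878 < 5684341886080801486968994140625? NO
The largest n with C(n, 10) < 5684341886080801486968994140625 is n = 5392 (where E[X] = 5676873040158402483252283957448/5684341886080801486968994140625 ≈ 0.998686). Hence R_5(10) > 5392, i.e. R_5(10) ≥ 5393.

Largest n = 5392; hence R_5(10) > 5392.


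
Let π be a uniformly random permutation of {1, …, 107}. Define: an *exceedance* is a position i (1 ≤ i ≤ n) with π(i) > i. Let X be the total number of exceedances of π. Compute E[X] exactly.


Write X = Σ_{i=1}^{107} X_i, where X_i = 1_{π(i) > i}.
For each fixed i, π(i) is uniform over {1, …, 107} (marginal of a uniform permutation), so P[π(i) > i] = (n − i)/n. Summing: Σ_{i=1}^{107} (n − i)/n = (0 + 1 + … + 106)/107 = 107(107 − 1)/(2·107) = (107 − 1)/2.
Hence E[X] = Σ_{i=1}^{107} (107 − i)/107 = 53 ≈ 53.000000.

E[X] = 53 = 53.000000.


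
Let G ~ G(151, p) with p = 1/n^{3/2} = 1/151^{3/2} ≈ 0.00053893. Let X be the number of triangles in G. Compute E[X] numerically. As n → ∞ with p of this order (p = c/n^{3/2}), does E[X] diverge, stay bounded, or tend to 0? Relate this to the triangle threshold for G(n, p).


Number of potential triangles: C(151, 3) = 562475.
Each occurs with probability p³ ≈ (0.00053893)³ ≈ 1.5653222e-10.
By linearity: E[X] = C(151, 3)·p³ ≈ 562475 · 1.5653222e-10 ≈ 0.00009.
Since α = 3/2 > 1, p = c/n^{3/2} = o(1/n) is below the triangle threshold p ~ 1/n. Asymptotically E[X] ~ (c³/6)·n^{3(1−α)} = (1³/6)·n^{-1.5} → 0, so by Markov's inequality G has no triangles w.h.p.

E[X] ≈ 0.00009; in regime p = Θ(1/n^{3/2}) E[X] tends to 0 (below the triangle threshold p ~ 1/n).


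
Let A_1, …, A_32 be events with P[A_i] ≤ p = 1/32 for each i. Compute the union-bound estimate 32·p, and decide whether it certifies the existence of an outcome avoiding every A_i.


Union bound: P[∪_{i=1}^{32} A_i] ≤ Σ_i P[A_i] ≤ 32·p = 32·(1/32) = 1.
Numerically: 1 ≈ 1.00000.
Is 1 < 1? NO.
Since the bound 1 is ≥ 1, the union bound is uninformative here; it does NOT by itself certify existence.

32·p = 1 ≈ 1.00000; existence NOT certified by the union bound.


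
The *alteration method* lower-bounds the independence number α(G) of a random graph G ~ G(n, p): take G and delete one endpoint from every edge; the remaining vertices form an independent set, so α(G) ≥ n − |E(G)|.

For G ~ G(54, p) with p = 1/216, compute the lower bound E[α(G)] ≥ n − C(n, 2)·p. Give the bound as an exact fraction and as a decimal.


E[|E(G)|] = C(54, 2)·p = 1431 · (1/216) = 53/8.
E[α(G)] ≥ n − E[|E(G)|] = 54 − 53/8 = 379/8.
Numerically: ≈ 47.375.
(This is only a lower bound; the true E[α(G)] may be larger.)

E[α(G)] ≥ 379/8 ≈ 47.375.


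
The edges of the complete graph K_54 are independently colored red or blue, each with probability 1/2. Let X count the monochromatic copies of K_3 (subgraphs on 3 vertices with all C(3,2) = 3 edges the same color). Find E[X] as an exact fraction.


Let X = Σ_S X_S over the C(54, 3) = 24804 subsets S of size 3, where X_S = 1 if the K_3 on S is monochromatic.
For a fixed S, the K_3 on S has C(3, 2) = 3 edges. P[all 3 edges red] = (1/2)^3, and likewise for blue, so P[monochromatic] = 2·(1/2)^3 = 2^{1 − 3} = 1/4.
By linearity: E[X] = C(54, 3) · 2^{1 − 3} = 24804 · 1/4 = 6201.
Numerically: E[X] ≈ 6201.000.

E[X] = C(54,3)·2^(1−C(3,2)) = 6201 ≈ 6201.000.


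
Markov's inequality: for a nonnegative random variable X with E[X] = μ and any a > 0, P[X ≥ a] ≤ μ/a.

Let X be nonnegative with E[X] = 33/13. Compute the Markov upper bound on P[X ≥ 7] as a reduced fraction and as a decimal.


μ = E[X] = 33/13, a = 7.
Markov: P[X ≥ 7] ≤ μ/a = (33/13)/7 = 33/91.
Numerically: ≈ 0.3626.
(Since a = 7 > μ = 2.5385, the bound 33/91 is < 1 and informative.)

P[X ≥ 7] ≤ 33/91 ≈ 0.3626.


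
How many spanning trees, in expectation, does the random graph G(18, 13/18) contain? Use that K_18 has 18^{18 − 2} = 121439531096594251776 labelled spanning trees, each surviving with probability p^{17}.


K_18 has 18^{18 − 2} = 121439531096594251776 labelled spanning trees.
For each such spanning tree H, let X_H = 1 if all 17 edges of H are present in G. Then P[X_H = 1] = p^{17} = (13/18)^{17} = 8650415919381337933/2185911559738696531968.
By linearity of expectation: E[X] = Σ_H E[X_H] = 121439531096594251776 · p^{17} = 121439531096594251776 · 8650415919381337933/2185911559738696531968 = 8650415919381337933/18.
Numerically: E[X] ≈ 4.806e+17.

E[X] = 121439531096594251776 · (13/18)^{17} = 8650415919381337933/18 ≈ 4.806e+17.


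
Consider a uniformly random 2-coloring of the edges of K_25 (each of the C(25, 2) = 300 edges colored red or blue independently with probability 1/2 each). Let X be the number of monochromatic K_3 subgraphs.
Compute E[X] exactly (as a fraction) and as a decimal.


Let X = Σ_S X_S over the C(25, 3) = 2300 subsets S of size 3, where X_S = 1 if the K_3 on S is monochromatic.
For a fixed S, the K_3 on S has C(3, 2) = 3 edges. P[all 3 edges red] = (1/2)^3, and likewise for blue, so P[monochromatic] = 2·(1/2)^3 = 2^{1 − 3} = 1/4.
By linearity of expectation: E[X] = C(25, 3) · 2^{1 − 3} = 2300 · 1/4 = 575.
Numerically: E[X] ≈ 575.000000.

E[X] = C(25,3)·2^(1−C(3,2)) = 575 ≈ 575.000000.


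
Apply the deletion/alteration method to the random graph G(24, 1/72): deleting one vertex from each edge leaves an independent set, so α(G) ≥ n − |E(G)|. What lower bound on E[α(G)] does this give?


E[|E(G)|] = C(24, 2)·p = 276 · (1/72) = 23/6.
E[α(G)] ≥ n − E[|E(G)|] = 24 − 23/6 = 121/6.
Numerically: ≈ 20.1667.
(This is only a lower bound; the true E[α(G)] may be larger.)

E[α(G)] ≥ 121/6 ≈ 20.1667.


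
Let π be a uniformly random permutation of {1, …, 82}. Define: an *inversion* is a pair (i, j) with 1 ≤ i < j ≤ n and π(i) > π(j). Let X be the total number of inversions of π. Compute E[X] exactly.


Write X = Σ X_I over the C(82, 2) = 3321 pairs i < j, with X_I the indicator of one inversion.
There are 3321 indicators.
For each fixed pair i < j, the values π(i) and π(j) are two distinct elements of {1, …, 82} in uniformly random order; by symmetry P[π(i) > π(j)] = 1/2.
By linearity: E[X] = 3321 · (1/2) = C(82, 2) · (1/2) = 3321/2 = 3321/2 ≈ 1660.5000.

E[X] = 3321/2 = 1660.5000.


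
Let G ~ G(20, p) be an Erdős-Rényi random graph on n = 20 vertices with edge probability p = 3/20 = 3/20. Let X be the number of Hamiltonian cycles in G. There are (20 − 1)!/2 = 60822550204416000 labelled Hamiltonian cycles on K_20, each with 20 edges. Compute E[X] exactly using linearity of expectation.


K_20 has (20 − 1)!/2 = 60822550204416000 labelled Hamiltonian cycles.
For each such Hamiltonian cycle H, let X_H = 1 if all 20 edges of H are present in G. Then P[X_H = 1] = p^{20} = (3/20)^{20} = 3486784401/104857600000000000000000000.
Summing the indicators: E[X] = Σ_H E[X_H] = 60822550204416000 · p^{20} = 60822550204416000 · 3486784401/104857600000000000000000000 = 51776152168407487821/25600000000000000000.
Numerically: E[X] ≈ 2.023.

E[X] = 60822550204416000 · (3/20)^{20} = 51776152168407487821/25600000000000000000 ≈ 2.023.


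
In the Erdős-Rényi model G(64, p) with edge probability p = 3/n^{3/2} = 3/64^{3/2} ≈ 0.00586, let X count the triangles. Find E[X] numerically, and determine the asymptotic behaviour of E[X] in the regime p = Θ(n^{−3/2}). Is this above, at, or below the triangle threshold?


Number of potential triangles: C(64, 3) = 41664.
Each occurs with probability p³ ≈ (0.00586)³ ≈ 2.01166e-07.
By linearity: E[X] = C(64, 3)·p³ ≈ 41664 · 2.01166e-07 ≈ 0.008.
Since α = 3/2 > 1, p = c/n^{3/2} = o(1/n) is below the triangle threshold p ~ 1/n. Asymptotically E[X] ~ (c³/6)·n^{3(1−α)} = (3³/6)·n^{-1.5} → 0, so by Markov's inequality G has no triangles w.h.p.

E[X] ≈ 0.008; in regime p = Θ(1/n^{3/2}) E[X] tends to 0 (below the triangle threshold p ~ 1/n).


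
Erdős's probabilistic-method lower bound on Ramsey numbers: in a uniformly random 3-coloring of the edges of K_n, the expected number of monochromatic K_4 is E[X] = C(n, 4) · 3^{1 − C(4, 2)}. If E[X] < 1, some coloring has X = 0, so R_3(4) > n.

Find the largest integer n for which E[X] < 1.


We need C(n, 4) · 3^{1 − 6} < 1, i.e. C(n, 4) < 3^{6 − 1} = 243.
Check values of n near the boundary:
  n = 5: C(5, 4) = 5; 5 < 243? YES
  n = 6: C(6, 4) = 15; 15 < 243? YES
  n = 7: C(7, 4) = 35; 35 < 243? YES
  n = 8: C(8, 4) = 70; 70 < 243? YES
  n = 9: C(9, 4) = 126; 126 < 243? YES
  n = 10: C(10, 4) = 210; 210 < 243? YES
  n = 11: C(11, 4) = 330; 330 < 243? NO
The largest n with C(n, 4) < 243 is n = 10 (where E[X] = 70/81 ≈ 0.8642). Hence R_3(4) > 10, i.e. R_3(4) ≥ 11.

Largest n = 10; hence R_3(4) > 10.


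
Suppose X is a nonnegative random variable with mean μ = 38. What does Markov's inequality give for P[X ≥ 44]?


μ = E[X] = 38, a = 44.
Markov: P[X ≥ 44] ≤ μ/a = (38)/44 = 19/22.
Numerically: ≈ 0.8636.
(Since a = 44 > μ = 38.0000, the bound 19/22 is < 1 and informative.)

P[X ≥ 44] ≤ 19/22 ≈ 0.8636.


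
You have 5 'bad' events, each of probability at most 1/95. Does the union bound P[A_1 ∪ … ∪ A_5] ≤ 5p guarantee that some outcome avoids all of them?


Union bound: P[∪_{i=1}^{5} A_i] ≤ Σ_i P[A_i] ≤ 5·p = 5·(1/95) = 1/19.
Numerically: 1/19 ≈ 0.05263.
Is 1/19 < 1? YES.
Since P[∪ A_i] ≤ 1/19 < 1, the complement has P[∩ A_i^c] ≥ 1 − 1/19 = 18/19 > 0, so some outcome avoids every A_i.

5·p = 1/19 ≈ 0.05263; existence CERTIFIED by the union bound.


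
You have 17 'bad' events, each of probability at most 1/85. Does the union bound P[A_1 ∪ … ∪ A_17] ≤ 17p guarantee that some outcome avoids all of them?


Union bound: P[∪_{i=1}^{17} A_i] ≤ Σ_i P[A_i] ≤ 17·p = 17·(1/85) = 1/5.
Numerically: 1/5 ≈ 0.2000000.
Is 1/5 < 1? YES.
Since P[∪ A_i] ≤ 1/5 < 1, the complement has P[∩ A_i^c] ≥ 1 − 1/5 = 4/5 > 0, so some outcome avoids every A_i.

17·p = 1/5 ≈ 0.2000000; existence CERTIFIED by the union bound.


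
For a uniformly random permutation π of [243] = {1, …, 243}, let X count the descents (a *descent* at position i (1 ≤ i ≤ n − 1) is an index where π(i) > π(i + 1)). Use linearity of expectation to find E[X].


Write X = Σ X_I over i = 1, …, 242, with X_I the indicator of one descent.
There are 242 indicators.
For each fixed i, the pair (π(i), π(i+1)) is a uniformly random ordered pair of distinct values from {1, …, 243}; by symmetry P[π(i) > π(i+1)] = 1/2.
By linearity: E[X] = 242 · (1/2) = (243 − 1) · (1/2) = 121 ≈ 121.000.

E[X] = 121 = 121.000.


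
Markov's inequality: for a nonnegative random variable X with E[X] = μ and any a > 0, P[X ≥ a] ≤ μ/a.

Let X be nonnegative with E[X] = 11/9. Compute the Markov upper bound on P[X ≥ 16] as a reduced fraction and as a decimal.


μ = E[X] = 11/9, a = 16.
Markov: P[X ≥ 16] ≤ μ/a = (11/9)/16 = 11/144.
Numerically: ≈ 0.0764.
(Since a = 16 > μ = 1.2222, the bound 11/144 is < 1 and informative.)

P[X ≥ 16] ≤ 11/144 ≈ 0.0764.


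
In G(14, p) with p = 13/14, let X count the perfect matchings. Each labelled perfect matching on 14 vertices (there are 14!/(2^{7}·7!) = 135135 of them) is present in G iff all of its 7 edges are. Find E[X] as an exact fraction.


K_14 has 14!/(2^{7}·7!) = 135135 labelled perfect matchings.
For each such perfect matching H, let X_H = 1 if all 7 edges of H are present in G. Then P[X_H = 1] = p^{7} = (13/14)^{7} = 62748517/105413504.
Summing the indicators: E[X] = Σ_H E[X_H] = 135135 · p^{7} = 135135 · 62748517/105413504 = 1211360120685/15059072.
Numerically: E[X] ≈ 80440.6.

E[X] = 135135 · (13/14)^{7} = 1211360120685/15059072 ≈ 80440.6.


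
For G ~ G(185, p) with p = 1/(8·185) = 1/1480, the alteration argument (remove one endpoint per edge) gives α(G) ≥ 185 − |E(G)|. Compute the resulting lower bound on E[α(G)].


E[|E(G)|] = C(185, 2)·p = 17020 · (1/1480) = 23/2.
E[α(G)] ≥ n − E[|E(G)|] = 185 − 23/2 = 347/2.
Numerically: ≈ 173.500.
(This is only a lower bound; the true E[α(G)] may be larger.)

E[α(G)] ≥ 347/2 ≈ 173.500.


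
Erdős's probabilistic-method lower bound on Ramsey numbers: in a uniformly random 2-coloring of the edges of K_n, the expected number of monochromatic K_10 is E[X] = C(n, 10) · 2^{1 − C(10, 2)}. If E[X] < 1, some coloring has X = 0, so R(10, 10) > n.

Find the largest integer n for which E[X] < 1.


We need C(n, 10) · 2^{1 − 45} < 1, i.e. C(n, 10) < 2^{45 − 1} = 17592186044416.
Check values of n near the boundary:
  n = 97: C(97, 10) = 12576469727536; 12576469727536 < 17592186044416? YES
  n = 98: C(98, 10) = 14005614014756; 14005614014756 < 17592186044416? YES
  n = 99: C(99, 10) = 15579278510796; 15579278510796 < 17592186044416? YES
  n = 100: C(100, 10) = 17310309456440; 17310309456440 < 17592186044416? YES
  n = 101: C(101, 10) = 19212541264840; 19212541264840 < 17592186044416? NO
The largest n with C(n, 10) < 17592186044416 is n = 100 (where E[X] = 2163788682055/2199023255552 ≈ 0.9839772). Hence R(10, 10) > 100, i.e. R(10, 10) ≥ 101.

Largest n = 100; hence R(10, 10) > 100.


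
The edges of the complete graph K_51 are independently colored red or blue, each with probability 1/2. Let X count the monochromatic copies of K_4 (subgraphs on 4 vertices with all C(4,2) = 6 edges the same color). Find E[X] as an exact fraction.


Let X = Σ_S X_S over the C(51, 4) = 249900 subsets S of size 4, where X_S = 1 if the K_4 on S is monochromatic.
For a fixed S, the K_4 on S has C(4, 2) = 6 edges. P[all 6 edges red] = (1/2)^6, and likewise for blue, so P[monochromatic] = 2·(1/2)^6 = 2^{1 − 6} = 1/32.
By linearity: E[X] = C(51, 4) · 2^{1 − 6} = 249900 · 1/32 = 62475/8.
Numerically: E[X] ≈ 7809.3750.

E[X] = C(51,4)·2^(1−C(4,2)) = 62475/8 ≈ 7809.3750.


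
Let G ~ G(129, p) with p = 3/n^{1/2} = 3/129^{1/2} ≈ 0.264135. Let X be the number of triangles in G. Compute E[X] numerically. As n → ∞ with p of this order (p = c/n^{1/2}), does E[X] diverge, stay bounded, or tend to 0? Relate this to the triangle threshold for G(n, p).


Number of potential triangles: C(129, 3) = 349504.
Each occurs with probability p³ ≈ (0.264135)³ ≈ 1.84280422e-02.
By linearity: E[X] = C(129, 3)·p³ ≈ 349504 · 1.84280422e-02 ≈ 6440.674470.
Since α = 1/2 < 1, p = c/n^{1/2} ≫ 1/n is above the triangle threshold p ~ 1/n. Asymptotically E[X] ~ (c³/6)·n^{3(1−α)} = (3³/6)·n^{1.5} → ∞; triangles are abundant w.h.p.

E[X] ≈ 6440.674470; in regime p = Θ(1/n^{1/2}) E[X] diverges (above the triangle threshold p ~ 1/n).


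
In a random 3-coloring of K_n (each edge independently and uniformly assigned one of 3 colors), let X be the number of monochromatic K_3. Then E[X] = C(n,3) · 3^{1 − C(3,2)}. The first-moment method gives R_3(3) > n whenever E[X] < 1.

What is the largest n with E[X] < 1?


We need C(n, 3) · 3^{1 − 3} < 1, i.e. C(n, 3) < 3^{3 − 1} = 9.
Check values of n near the boundary:
  n = 3: C(3, 3) = 1; 1 < 9? YES
  n = 4: C(4, 3) = 4; 4 < 9? YES
  n = 5: C(5, 3) = 10; 10 < 9? NO
The largest n with C(n, 3) < 9 is n = 4 (where E[X] = 4/9 ≈ 0.444). Hence R_3(3) > 4, i.e. R_3(3) ≥ 5.

Largest n = 4; hence R_3(3) > 4.


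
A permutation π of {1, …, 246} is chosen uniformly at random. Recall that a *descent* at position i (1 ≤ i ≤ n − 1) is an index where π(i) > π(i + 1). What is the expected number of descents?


Write X = Σ X_I over i = 1, …, 245, with X_I the indicator of one descent.
There are 245 indicators.
For each fixed i, the pair (π(i), π(i+1)) is a uniformly random ordered pair of distinct values from {1, …, 246}; by symmetry P[π(i) > π(i+1)] = 1/2.
By linearity: E[X] = 245 · (1/2) = (246 − 1) · (1/2) = 245/2 ≈ 122.50000.

E[X] = 245/2 = 122.50000.


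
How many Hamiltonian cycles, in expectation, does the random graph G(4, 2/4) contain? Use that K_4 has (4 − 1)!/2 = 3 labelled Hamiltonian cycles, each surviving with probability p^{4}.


K_4 has (4 − 1)!/2 = 3 labelled Hamiltonian cycles.
For each such Hamiltonian cycle H, let X_H = 1 if all 4 edges of H are present in G. Then P[X_H = 1] = p^{4} = (1/2)^{4} = 1/16.
By linearity: E[X] = Σ_H E[X_H] = 3 · p^{4} = 3 · 1/16 = 3/16.
Numerically: E[X] ≈ 0.1875.

E[X] = 3 · (1/2)^{4} = 3/16 ≈ 0.1875.


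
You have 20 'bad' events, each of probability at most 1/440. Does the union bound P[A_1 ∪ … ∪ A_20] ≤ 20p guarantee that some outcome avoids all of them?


Union bound: P[∪_{i=1}^{20} A_i] ≤ Σ_i P[A_i] ≤ 20·p = 20·(1/440) = 1/22.
Numerically: 1/22 ≈ 0.045.
Is 1/22 < 1? YES.
Since P[∪ A_i] ≤ 1/22 < 1, the complement has P[∩ A_i^c] ≥ 1 − 1/22 = 21/22 > 0, so some outcome avoids every A_i.

20·p = 1/22 ≈ 0.045; existence CERTIFIED by the union bound.


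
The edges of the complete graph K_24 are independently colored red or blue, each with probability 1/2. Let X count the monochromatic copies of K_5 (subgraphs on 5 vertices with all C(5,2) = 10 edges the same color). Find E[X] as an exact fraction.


Let X = Σ_S X_S over the C(24, 5) = 42504 subsets S of size 5, where X_S = 1 if the K_5 on S is monochromatic.
For a fixed S, the K_5 on S has C(5, 2) = 10 edges. P[all 10 edges red] = (1/2)^10, and likewise for blue, so P[monochromatic] = 2·(1/2)^10 = 2^{1 − 10} = 1/512.
Summing: E[X] = C(24, 5) · 2^{1 − 10} = 42504 · 1/512 = 5313/64.
Numerically: E[X] ≈ 83.015625.

E[X] = C(24,5)·2^(1−C(5,2)) = 5313/64 ≈ 83.015625.


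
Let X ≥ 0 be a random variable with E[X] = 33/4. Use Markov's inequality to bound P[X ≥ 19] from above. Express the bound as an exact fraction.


μ = E[X] = 33/4, a = 19.
Markov: P[X ≥ 19] ≤ μ/a = (33/4)/19 = 33/76.
Numerically: ≈ 0.43421.
(Since a = 19 > μ = 8.25000, the bound 33/76 is < 1 and informative.)

P[X ≥ 19] ≤ 33/76 ≈ 0.43421.


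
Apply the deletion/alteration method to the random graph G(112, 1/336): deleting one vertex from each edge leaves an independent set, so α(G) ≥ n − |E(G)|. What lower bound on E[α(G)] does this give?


E[|E(G)|] = C(112, 2)·p = 6216 · (1/336) = 37/2.
E[α(G)] ≥ n − E[|E(G)|] = 112 − 37/2 = 187/2.
Numerically: ≈ 93.50000.
(This is only a lower bound; the true E[α(G)] may be larger.)

E[α(G)] ≥ 187/2 ≈ 93.50000.


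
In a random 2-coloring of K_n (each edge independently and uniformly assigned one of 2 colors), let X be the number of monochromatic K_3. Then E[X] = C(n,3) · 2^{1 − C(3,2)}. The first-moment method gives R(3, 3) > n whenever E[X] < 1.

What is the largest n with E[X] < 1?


We need C(n, 3) · 2^{1 − 3} < 1, i.e. C(n, 3) < 2^{3 − 1} = 4.
Check values of n near the boundary:
  n = 3: C(3, 3) = 1; 1 < 4? YES
  n = 4: C(4, 3) = 4; 4 < 4? NO
  n = 5: C(5, 3) = 10; 10 < 4? NO
  n = 6: C(6, 3) = 20; 20 < 4? NO
The largest n with C(n, 3) < 4 is n = 3 (where E[X] = 1/4 ≈ 0.2500). Hence R(3, 3) > 3, i.e. R(3, 3) ≥ 4.

Largest n = 3; hence R(3, 3) > 3.


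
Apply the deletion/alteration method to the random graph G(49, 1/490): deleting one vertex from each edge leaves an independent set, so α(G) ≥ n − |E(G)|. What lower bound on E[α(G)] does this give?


E[|E(G)|] = C(49, 2)·p = 1176 · (1/490) = 12/5.
E[α(G)] ≥ n − E[|E(G)|] = 49 − 12/5 = 233/5.
Numerically: ≈ 46.600.
(This is only a lower bound; the true E[α(G)] may be larger.)

E[α(G)] ≥ 233/5 ≈ 46.600.


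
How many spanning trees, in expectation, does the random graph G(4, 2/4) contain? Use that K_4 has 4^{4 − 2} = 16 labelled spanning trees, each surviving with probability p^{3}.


K_4 has 4^{4 − 2} = 16 labelled spanning trees.
For each such spanning tree H, let X_H = 1 if all 3 edges of H are present in G. Then P[X_H = 1] = p^{3} = (1/2)^{3} = 1/8.
By linearity of expectation: E[X] = Σ_H E[X_H] = 16 · p^{3} = 16 · 1/8 = 2.
Numerically: E[X] ≈ 2.

E[X] = 16 · (1/2)^{3} = 2 ≈ 2.


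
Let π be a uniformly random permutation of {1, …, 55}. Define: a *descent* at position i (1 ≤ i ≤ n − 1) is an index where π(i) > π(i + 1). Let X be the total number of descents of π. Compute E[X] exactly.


Write X = Σ X_I over i = 1, …, 54, with X_I the indicator of one descent.
There are 54 indicators.
For each fixed i, the pair (π(i), π(i+1)) is a uniformly random ordered pair of distinct values from {1, …, 55}; by symmetry P[π(i) > π(i+1)] = 1/2.
By linearity: E[X] = 54 · (1/2) = (55 − 1) · (1/2) = 27 ≈ 27.0000.

E[X] = 27 = 27.0000.
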